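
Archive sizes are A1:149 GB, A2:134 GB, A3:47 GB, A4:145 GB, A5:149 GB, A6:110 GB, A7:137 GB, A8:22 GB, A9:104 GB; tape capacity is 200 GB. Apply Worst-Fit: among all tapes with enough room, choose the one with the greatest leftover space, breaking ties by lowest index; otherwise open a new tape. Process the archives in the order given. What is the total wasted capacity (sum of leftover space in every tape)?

Put A1 (149 GB) in tape 1; 51 GB remain.
Put A2 (134 GB) in tape 2; 66 GB remain.
Put A3 (47 GB) in tape 2; 19 GB remain.
Put A4 (145 GB) in tape 3; 55 GB remain.
Put A5 (149 GB) in tape 4; 51 GB remain.
Put A6 (110 GB) in tape 5; 90 GB remain.
Put A7 (137 GB) in tape 6; 63 GB remain.
Put A8 (22 GB) in tape 5; 68 GB remain.
Put A9 (104 GB) in tape 7; 96 GB remain.
7 tapes × 200 GB = 1400 GB; used 997 GB; unused 403 GB.

403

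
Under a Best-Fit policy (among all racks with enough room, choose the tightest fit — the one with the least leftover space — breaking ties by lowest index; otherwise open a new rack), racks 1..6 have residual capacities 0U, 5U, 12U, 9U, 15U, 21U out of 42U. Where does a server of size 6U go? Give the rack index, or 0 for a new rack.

Racks with room: rack 3 (12U), rack 4 (9U), rack 5 (15U), rack 6 (21U).
Tightest fit is rack 4 with 9U free.

4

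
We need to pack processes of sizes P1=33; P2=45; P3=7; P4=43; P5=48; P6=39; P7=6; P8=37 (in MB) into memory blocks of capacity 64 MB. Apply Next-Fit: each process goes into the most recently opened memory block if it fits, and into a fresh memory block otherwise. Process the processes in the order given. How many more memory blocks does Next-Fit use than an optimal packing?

0

Next-Fit: [33] [45,7] [43] [48] [39,6] [37] → 6 memory blocks.
6 processes exceed 32 MB (half the capacity), and no two of those can share a memory block, so at least 6 memory blocks are needed.
So 6 is already optimal.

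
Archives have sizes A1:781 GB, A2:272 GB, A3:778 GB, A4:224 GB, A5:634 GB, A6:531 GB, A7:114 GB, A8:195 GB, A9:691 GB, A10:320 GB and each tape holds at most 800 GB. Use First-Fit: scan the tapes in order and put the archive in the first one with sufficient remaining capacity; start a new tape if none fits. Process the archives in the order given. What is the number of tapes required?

7

tape 1: place A1 (781 GB), 19 GB left
tape 2: place A2 (272 GB), 528 GB left
tape 3: place A3 (778 GB), 22 GB left
tape 2: place A4 (224 GB), 304 GB left
tape 4: place A5 (634 GB), 166 GB left
tape 5: place A6 (531 GB), 269 GB left
tape 2: place A7 (114 GB), 190 GB left
tape 5: place A8 (195 GB), 74 GB left
tape 6: place A9 (691 GB), 109 GB left
tape 7: place A10 (320 GB), 480 GB left
Final tapes: [781] [272,224,114] [778] [634] [531,195] [691] [320].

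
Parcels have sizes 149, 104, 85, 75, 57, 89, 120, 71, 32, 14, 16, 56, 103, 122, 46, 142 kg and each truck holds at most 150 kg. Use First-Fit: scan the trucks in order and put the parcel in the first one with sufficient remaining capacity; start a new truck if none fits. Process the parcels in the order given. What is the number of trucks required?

10 trucks

Put 149 kg in truck 1; 1 kg remain.
Put 104 kg in truck 2; 46 kg remain.
Put 85 kg in truck 3; 65 kg remain.
Put 75 kg in truck 4; 75 kg remain.
Put 57 kg in truck 3; 8 kg remain.
Put 89 kg in truck 5; 61 kg remain.
Put 120 kg in truck 6; 30 kg remain.
Put 71 kg in truck 4; 4 kg remain.
Put 32 kg in truck 2; 14 kg remain.
Put 14 kg in truck 2; 0 kg remain.
Put 16 kg in truck 5; 45 kg remain.
Put 56 kg in truck 7; 94 kg remain.
Put 103 kg in truck 8; 47 kg remain.
Put 122 kg in truck 9; 28 kg remain.
Put 46 kg in truck 7; 48 kg remain.
Put 142 kg in truck 10; 8 kg remain.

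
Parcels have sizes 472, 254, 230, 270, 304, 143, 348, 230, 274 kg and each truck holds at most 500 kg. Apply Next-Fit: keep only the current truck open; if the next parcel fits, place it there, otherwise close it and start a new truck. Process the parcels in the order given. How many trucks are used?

7 trucks

472 kg → truck 1 (remaining 28 kg)
254 kg → truck 2 (remaining 246 kg)
230 kg → truck 2 (remaining 16 kg)
270 kg → truck 3 (remaining 230 kg)
304 kg → truck 4 (remaining 196 kg)
143 kg → truck 4 (remaining 53 kg)
348 kg → truck 5 (remaining 152 kg)
230 kg → truck 6 (remaining 270 kg)
274 kg → truck 7 (remaining 226 kg)
Final trucks: [472] [254,230] [270] [304,143] [348] [230] [274].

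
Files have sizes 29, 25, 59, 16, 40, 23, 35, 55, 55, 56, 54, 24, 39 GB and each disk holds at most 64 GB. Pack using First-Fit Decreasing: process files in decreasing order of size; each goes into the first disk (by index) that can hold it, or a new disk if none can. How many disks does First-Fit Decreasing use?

Sorted descending: 59, 56, 55, 55, 54, 40, 39, 35, 29, 25, 24, 23, 16.
disk 1: place 59 GB, 5 GB left
disk 2: place 56 GB, 8 GB left
disk 3: place 55 GB, 9 GB left
disk 4: place 55 GB, 9 GB left
disk 5: place 54 GB, 10 GB left
disk 6: place 40 GB, 24 GB left
disk 7: place 39 GB, 25 GB left
disk 8: place 35 GB, 29 GB left
disk 8: place 29 GB, 0 GB left
disk 7: place 25 GB, 0 GB left
disk 6: place 24 GB, 0 GB left
disk 9: place 23 GB, 41 GB left
disk 9: place 16 GB, 25 GB left
Final disks: [59] [56] [55] [55] [54] [40,24] [39,25] [35,29] [23,16].

9 disks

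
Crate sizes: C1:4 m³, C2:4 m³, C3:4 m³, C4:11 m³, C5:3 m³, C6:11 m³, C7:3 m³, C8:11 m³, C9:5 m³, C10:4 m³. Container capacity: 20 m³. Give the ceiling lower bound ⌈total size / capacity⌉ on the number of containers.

Total size = 4 + 4 + 4 + 11 + 3 + 11 + 3 + 11 + 5 + 4 = 60 m³.
⌈60 / 20⌉ = 3.

3 containers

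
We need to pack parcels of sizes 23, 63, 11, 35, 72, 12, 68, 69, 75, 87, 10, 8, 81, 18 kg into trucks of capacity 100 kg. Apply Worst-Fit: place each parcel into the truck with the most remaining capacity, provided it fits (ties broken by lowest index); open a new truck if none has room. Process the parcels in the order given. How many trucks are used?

23 kg → truck 1 (remaining 77 kg)
63 kg → truck 1 (remaining 14 kg)
11 kg → truck 1 (remaining 3 kg)
35 kg → truck 2 (remaining 65 kg)
72 kg → truck 3 (remaining 28 kg)
12 kg → truck 2 (remaining 53 kg)
68 kg → truck 4 (remaining 32 kg)
69 kg → truck 5 (remaining 31 kg)
75 kg → truck 6 (remaining 25 kg)
87 kg → truck 7 (remaining 13 kg)
10 kg → truck 2 (remaining 43 kg)
8 kg → truck 2 (remaining 35 kg)
81 kg → truck 8 (remaining 19 kg)
18 kg → truck 2 (remaining 17 kg)
Final trucks: [23,63,11] [35,12,10,8,18] [72] [68] [69] [75] [87] [81].

8 trucks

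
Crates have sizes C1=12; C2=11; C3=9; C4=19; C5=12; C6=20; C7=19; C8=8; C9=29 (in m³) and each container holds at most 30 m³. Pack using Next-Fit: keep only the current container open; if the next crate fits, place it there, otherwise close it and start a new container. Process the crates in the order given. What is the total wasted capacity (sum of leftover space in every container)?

C1 (12 m³) → container 1 (remaining 18 m³)
C2 (11 m³) → container 1 (remaining 7 m³)
C3 (9 m³) → container 2 (remaining 21 m³)
C4 (19 m³) → container 2 (remaining 2 m³)
C5 (12 m³) → container 3 (remaining 18 m³)
C6 (20 m³) → container 4 (remaining 10 m³)
C7 (19 m³) → container 5 (remaining 11 m³)
C8 (8 m³) → container 5 (remaining 3 m³)
C9 (29 m³) → container 6 (remaining 1 m³)
6 containers × 30 m³ = 180 m³; used 139 m³; unused 41 m³.

41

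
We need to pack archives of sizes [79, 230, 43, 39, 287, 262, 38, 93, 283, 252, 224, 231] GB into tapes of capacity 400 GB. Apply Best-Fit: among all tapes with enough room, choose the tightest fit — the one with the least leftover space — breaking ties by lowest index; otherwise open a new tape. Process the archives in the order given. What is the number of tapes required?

tape 1: place 79 GB, 321 GB left
tape 1: place 230 GB, 91 GB left
tape 1: place 43 GB, 48 GB left
tape 1: place 39 GB, 9 GB left
tape 2: place 287 GB, 113 GB left
tape 3: place 262 GB, 138 GB left
tape 2: place 38 GB, 75 GB left
tape 3: place 93 GB, 45 GB left
tape 4: place 283 GB, 117 GB left
tape 5: place 252 GB, 148 GB left
tape 6: place 224 GB, 176 GB left
tape 7: place 231 GB, 169 GB left

7 tapes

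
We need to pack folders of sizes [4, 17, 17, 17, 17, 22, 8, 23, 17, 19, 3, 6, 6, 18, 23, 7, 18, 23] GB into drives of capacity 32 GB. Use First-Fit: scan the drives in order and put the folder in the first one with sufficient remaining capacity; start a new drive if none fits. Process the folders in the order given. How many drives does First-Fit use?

Put 4 GB in drive 1; 28 GB remain.
Put 17 GB in drive 1; 11 GB remain.
Put 17 GB in drive 2; 15 GB remain.
Put 17 GB in drive 3; 15 GB remain.
Put 17 GB in drive 4; 15 GB remain.
Put 22 GB in drive 5; 10 GB remain.
Put 8 GB in drive 1; 3 GB remain.
Put 23 GB in drive 6; 9 GB remain.
Put 17 GB in drive 7; 15 GB remain.
Put 19 GB in drive 8; 13 GB remain.
Put 3 GB in drive 1; 0 GB remain.
Put 6 GB in drive 2; 9 GB remain.
Put 6 GB in drive 2; 3 GB remain.
Put 18 GB in drive 9; 14 GB remain.
Put 23 GB in drive 10; 9 GB remain.
Put 7 GB in drive 3; 8 GB remain.
Put 18 GB in drive 11; 14 GB remain.
Put 23 GB in drive 12; 9 GB remain.

12 drives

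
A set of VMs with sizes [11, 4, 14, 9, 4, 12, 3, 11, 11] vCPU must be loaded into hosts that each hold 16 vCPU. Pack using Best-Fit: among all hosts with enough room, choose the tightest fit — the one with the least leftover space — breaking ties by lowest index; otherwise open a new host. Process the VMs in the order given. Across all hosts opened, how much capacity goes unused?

17

host 1: place 11 vCPU, 5 vCPU left
host 1: place 4 vCPU, 1 vCPU left
host 2: place 14 vCPU, 2 vCPU left
host 3: place 9 vCPU, 7 vCPU left
host 3: place 4 vCPU, 3 vCPU left
host 4: place 12 vCPU, 4 vCPU left
host 3: place 3 vCPU, 0 vCPU left
host 5: place 11 vCPU, 5 vCPU left
host 6: place 11 vCPU, 5 vCPU left
6 hosts × 16 vCPU = 96 vCPU; used 79 vCPU; unused 17 vCPU.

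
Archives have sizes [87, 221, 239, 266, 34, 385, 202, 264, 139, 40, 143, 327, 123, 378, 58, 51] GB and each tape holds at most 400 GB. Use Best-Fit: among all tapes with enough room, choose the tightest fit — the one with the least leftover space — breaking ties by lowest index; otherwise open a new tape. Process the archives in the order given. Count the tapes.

87 GB → tape 1 (remaining 313 GB)
221 GB → tape 1 (remaining 92 GB)
239 GB → tape 2 (remaining 161 GB)
266 GB → tape 3 (remaining 134 GB)
34 GB → tape 1 (remaining 58 GB)
385 GB → tape 4 (remaining 15 GB)
202 GB → tape 5 (remaining 198 GB)
264 GB → tape 6 (remaining 136 GB)
139 GB → tape 2 (remaining 22 GB)
40 GB → tape 1 (remaining 18 GB)
143 GB → tape 5 (remaining 55 GB)
327 GB → tape 7 (remaining 73 GB)
123 GB → tape 3 (remaining 11 GB)
378 GB → tape 8 (remaining 22 GB)
58 GB → tape 7 (remaining 15 GB)
51 GB → tape 5 (remaining 4 GB)

8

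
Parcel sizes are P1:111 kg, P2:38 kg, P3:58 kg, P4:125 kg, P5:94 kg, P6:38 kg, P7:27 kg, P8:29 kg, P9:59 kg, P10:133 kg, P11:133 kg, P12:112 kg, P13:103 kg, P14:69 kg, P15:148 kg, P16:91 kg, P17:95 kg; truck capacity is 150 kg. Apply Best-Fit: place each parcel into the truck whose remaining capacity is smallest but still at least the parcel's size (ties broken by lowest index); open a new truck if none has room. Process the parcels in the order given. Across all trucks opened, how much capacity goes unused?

337

Put P1 (111 kg) in truck 1; 39 kg remain.
Put P2 (38 kg) in truck 1; 1 kg remain.
Put P3 (58 kg) in truck 2; 92 kg remain.
Put P4 (125 kg) in truck 3; 25 kg remain.
Put P5 (94 kg) in truck 4; 56 kg remain.
Put P6 (38 kg) in truck 4; 18 kg remain.
Put P7 (27 kg) in truck 2; 65 kg remain.
Put P8 (29 kg) in truck 2; 36 kg remain.
Put P9 (59 kg) in truck 5; 91 kg remain.
Put P10 (133 kg) in truck 6; 17 kg remain.
Put P11 (133 kg) in truck 7; 17 kg remain.
Put P12 (112 kg) in truck 8; 38 kg remain.
Put P13 (103 kg) in truck 9; 47 kg remain.
Put P14 (69 kg) in truck 5; 22 kg remain.
Put P15 (148 kg) in truck 10; 2 kg remain.
Put P16 (91 kg) in truck 11; 59 kg remain.
Put P17 (95 kg) in truck 12; 55 kg remain.
12 trucks × 150 kg = 1800 kg; used 1463 kg; unused 337 kg.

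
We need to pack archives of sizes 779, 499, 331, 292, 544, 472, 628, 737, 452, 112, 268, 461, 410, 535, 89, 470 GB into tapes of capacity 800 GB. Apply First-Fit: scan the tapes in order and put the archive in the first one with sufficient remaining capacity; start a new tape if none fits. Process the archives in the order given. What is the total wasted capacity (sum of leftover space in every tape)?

1721

Put 779 GB in tape 1; 21 GB remain.
Put 499 GB in tape 2; 301 GB remain.
Put 331 GB in tape 3; 469 GB remain.
Put 292 GB in tape 2; 9 GB remain.
Put 544 GB in tape 4; 256 GB remain.
Put 472 GB in tape 5; 328 GB remain.
Put 628 GB in tape 6; 172 GB remain.
Put 737 GB in tape 7; 63 GB remain.
Put 452 GB in tape 3; 17 GB remain.
Put 112 GB in tape 4; 144 GB remain.
Put 268 GB in tape 5; 60 GB remain.
Put 461 GB in tape 8; 339 GB remain.
Put 410 GB in tape 9; 390 GB remain.
Put 535 GB in tape 10; 265 GB remain.
Put 89 GB in tape 4; 55 GB remain.
Put 470 GB in tape 11; 330 GB remain.
11 tapes × 800 GB = 8800 GB; used 7079 GB; unused 1721 GB.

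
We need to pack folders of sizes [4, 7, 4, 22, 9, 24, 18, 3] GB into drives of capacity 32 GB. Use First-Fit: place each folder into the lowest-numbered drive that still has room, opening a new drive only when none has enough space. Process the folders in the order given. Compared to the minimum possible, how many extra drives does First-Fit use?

1

First-Fit: [4,7,4,9,3] [22] [24] [18] → 4 drives.
Total size 91 GB; any packing needs at least ⌈91/32⌉ = 3 drives.
An optimal packing achieves that bound: [24,7] [22,9] [18,4,4,3] → 3 drives.
Excess: 4 − 3 = 1.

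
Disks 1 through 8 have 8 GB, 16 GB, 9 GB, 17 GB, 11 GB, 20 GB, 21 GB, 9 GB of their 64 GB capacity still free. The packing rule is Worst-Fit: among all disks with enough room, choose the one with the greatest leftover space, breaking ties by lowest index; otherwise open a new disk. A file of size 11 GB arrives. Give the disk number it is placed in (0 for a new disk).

7

Disks with room: disk 2 (16 GB), disk 4 (17 GB), disk 5 (11 GB), disk 6 (20 GB), disk 7 (21 GB).
Most room is disk 7 with 21 GB free.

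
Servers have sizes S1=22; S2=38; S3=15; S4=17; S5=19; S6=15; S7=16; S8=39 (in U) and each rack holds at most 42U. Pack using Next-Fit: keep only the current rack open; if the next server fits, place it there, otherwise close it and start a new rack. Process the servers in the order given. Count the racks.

6 racks

Put S1 (22U) in rack 1; 20U remain.
Put S2 (38U) in rack 2; 4U remain.
Put S3 (15U) in rack 3; 27U remain.
Put S4 (17U) in rack 3; 10U remain.
Put S5 (19U) in rack 4; 23U remain.
Put S6 (15U) in rack 4; 8U remain.
Put S7 (16U) in rack 5; 26U remain.
Put S8 (39U) in rack 6; 3U remain.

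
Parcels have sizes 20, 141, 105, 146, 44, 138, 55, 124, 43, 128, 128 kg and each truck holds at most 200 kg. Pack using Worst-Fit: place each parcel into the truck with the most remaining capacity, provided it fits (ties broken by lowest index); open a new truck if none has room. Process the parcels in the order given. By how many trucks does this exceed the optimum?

0

Worst-Fit: [20,141] [105,44] [146] [138,55] [124,43] [128] [128] → 7 trucks.
7 parcels exceed 100 kg (half the capacity), and no two of those can share a truck, so at least 7 trucks are needed.
So 7 is already optimal.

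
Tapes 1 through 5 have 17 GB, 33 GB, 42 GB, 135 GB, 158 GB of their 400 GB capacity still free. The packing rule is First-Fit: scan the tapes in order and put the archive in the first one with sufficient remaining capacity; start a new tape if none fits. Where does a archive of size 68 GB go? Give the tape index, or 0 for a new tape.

Tapes with room: tape 4 (135 GB), tape 5 (158 GB).
The first with room is tape 4.

4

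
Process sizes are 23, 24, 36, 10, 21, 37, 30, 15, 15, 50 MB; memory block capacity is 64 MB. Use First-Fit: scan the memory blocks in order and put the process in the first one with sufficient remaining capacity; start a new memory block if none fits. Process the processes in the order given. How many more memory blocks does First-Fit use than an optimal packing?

First-Fit: [23,24,10] [36,21] [37,15] [30,15] [50] → 5 memory blocks.
Total size 261 MB; any packing needs at least ⌈261/64⌉ = 5 memory blocks.
So 5 is already optimal.

0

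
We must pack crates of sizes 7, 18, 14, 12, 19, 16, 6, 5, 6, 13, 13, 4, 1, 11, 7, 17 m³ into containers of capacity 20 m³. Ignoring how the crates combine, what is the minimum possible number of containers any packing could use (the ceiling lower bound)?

Total size = 7 + 18 + 14 + 12 + 19 + 16 + 6 + 5 + 6 + 13 + 13 + 4 + 1 + 11 + 7 + 17 = 169 m³.
⌈169 / 20⌉ = 9.

9 containers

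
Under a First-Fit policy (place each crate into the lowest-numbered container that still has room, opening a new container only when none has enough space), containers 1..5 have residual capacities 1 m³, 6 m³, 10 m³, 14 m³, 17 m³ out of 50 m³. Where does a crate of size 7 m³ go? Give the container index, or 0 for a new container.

Containers with room: container 3 (10 m³), container 4 (14 m³), container 5 (17 m³).
The first with room is container 3.

3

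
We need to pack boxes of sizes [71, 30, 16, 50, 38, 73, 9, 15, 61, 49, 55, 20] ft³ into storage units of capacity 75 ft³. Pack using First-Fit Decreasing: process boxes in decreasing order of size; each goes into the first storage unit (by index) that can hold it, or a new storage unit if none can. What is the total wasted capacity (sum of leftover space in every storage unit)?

Sorted descending: 73, 71, 61, 55, 50, 49, 38, 30, 20, 16, 15, 9.
Put 73 ft³ in storage unit 1; 2 ft³ remain.
Put 71 ft³ in storage unit 2; 4 ft³ remain.
Put 61 ft³ in storage unit 3; 14 ft³ remain.
Put 55 ft³ in storage unit 4; 20 ft³ remain.
Put 50 ft³ in storage unit 5; 25 ft³ remain.
Put 49 ft³ in storage unit 6; 26 ft³ remain.
Put 38 ft³ in storage unit 7; 37 ft³ remain.
Put 30 ft³ in storage unit 7; 7 ft³ remain.
Put 20 ft³ in storage unit 4; 0 ft³ remain.
Put 16 ft³ in storage unit 5; 9 ft³ remain.
Put 15 ft³ in storage unit 6; 11 ft³ remain.
Put 9 ft³ in storage unit 3; 5 ft³ remain.
7 storage units × 75 ft³ = 525 ft³; used 487 ft³; unused 38 ft³.

38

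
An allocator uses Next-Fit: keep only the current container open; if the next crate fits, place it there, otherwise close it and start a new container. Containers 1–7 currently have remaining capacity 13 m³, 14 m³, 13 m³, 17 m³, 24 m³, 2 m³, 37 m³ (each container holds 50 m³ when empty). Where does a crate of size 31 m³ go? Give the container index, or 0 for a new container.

Next-Fit only looks at container 7, which has 37 m³ free.
31 m³ fits there.

7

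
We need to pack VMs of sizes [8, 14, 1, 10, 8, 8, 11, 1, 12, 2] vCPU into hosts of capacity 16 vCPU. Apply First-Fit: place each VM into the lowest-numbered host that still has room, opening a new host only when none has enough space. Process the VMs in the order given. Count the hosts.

Put 8 vCPU in host 1; 8 vCPU remain.
Put 14 vCPU in host 2; 2 vCPU remain.
Put 1 vCPU in host 1; 7 vCPU remain.
Put 10 vCPU in host 3; 6 vCPU remain.
Put 8 vCPU in host 4; 8 vCPU remain.
Put 8 vCPU in host 4; 0 vCPU remain.
Put 11 vCPU in host 5; 5 vCPU remain.
Put 1 vCPU in host 1; 6 vCPU remain.
Put 12 vCPU in host 6; 4 vCPU remain.
Put 2 vCPU in host 1; 4 vCPU remain.

6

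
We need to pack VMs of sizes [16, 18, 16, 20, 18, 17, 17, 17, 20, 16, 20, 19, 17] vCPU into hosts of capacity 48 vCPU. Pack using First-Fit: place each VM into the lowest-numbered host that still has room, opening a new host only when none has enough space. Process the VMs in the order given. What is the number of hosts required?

Put 16 vCPU in host 1; 32 vCPU remain.
Put 18 vCPU in host 1; 14 vCPU remain.
Put 16 vCPU in host 2; 32 vCPU remain.
Put 20 vCPU in host 2; 12 vCPU remain.
Put 18 vCPU in host 3; 30 vCPU remain.
Put 17 vCPU in host 3; 13 vCPU remain.
Put 17 vCPU in host 4; 31 vCPU remain.
Put 17 vCPU in host 4; 14 vCPU remain.
Put 20 vCPU in host 5; 28 vCPU remain.
Put 16 vCPU in host 5; 12 vCPU remain.
Put 20 vCPU in host 6; 28 vCPU remain.
Put 19 vCPU in host 6; 9 vCPU remain.
Put 17 vCPU in host 7; 31 vCPU remain.
Final hosts: [16,18] [16,20] [18,17] [17,17] [20,16] [20,19] [17].

7 hosts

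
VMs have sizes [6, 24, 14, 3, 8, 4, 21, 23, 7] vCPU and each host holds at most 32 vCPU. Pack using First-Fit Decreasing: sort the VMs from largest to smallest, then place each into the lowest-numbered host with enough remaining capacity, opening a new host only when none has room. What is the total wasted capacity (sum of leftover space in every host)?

Sorted descending: 24, 23, 21, 14, 8, 7, 6, 4, 3.
host 1: place 24 vCPU, 8 vCPU left
host 2: place 23 vCPU, 9 vCPU left
host 3: place 21 vCPU, 11 vCPU left
host 4: place 14 vCPU, 18 vCPU left
host 1: place 8 vCPU, 0 vCPU left
host 2: place 7 vCPU, 2 vCPU left
host 3: place 6 vCPU, 5 vCPU left
host 3: place 4 vCPU, 1 vCPU left
host 4: place 3 vCPU, 15 vCPU left
4 hosts × 32 vCPU = 128 vCPU; used 110 vCPU; unused 18 vCPU.

18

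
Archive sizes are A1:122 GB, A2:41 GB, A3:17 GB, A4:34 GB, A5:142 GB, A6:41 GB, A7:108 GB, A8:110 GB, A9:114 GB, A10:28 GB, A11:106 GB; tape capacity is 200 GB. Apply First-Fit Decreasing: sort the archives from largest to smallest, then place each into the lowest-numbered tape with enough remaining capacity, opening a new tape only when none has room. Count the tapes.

6 tapes

Sorted descending: 142, 122, 114, 110, 108, 106, 41, 41, 34, 28, 17.
tape 1: place 142 GB, 58 GB left
tape 2: place 122 GB, 78 GB left
tape 3: place 114 GB, 86 GB left
tape 4: place 110 GB, 90 GB left
tape 5: place 108 GB, 92 GB left
tape 6: place 106 GB, 94 GB left
tape 1: place 41 GB, 17 GB left
tape 2: place 41 GB, 37 GB left
tape 2: place 34 GB, 3 GB left
tape 3: place 28 GB, 58 GB left
tape 1: place 17 GB, 0 GB left
Final tapes: [142,41,17] [122,41,34] [114,28] [110] [108] [106].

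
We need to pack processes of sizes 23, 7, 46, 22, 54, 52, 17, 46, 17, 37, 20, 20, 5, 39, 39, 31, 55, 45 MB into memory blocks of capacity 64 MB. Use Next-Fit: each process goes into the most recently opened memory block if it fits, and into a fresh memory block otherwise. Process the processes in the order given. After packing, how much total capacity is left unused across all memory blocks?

257

Put 23 MB in memory block 1; 41 MB remain.
Put 7 MB in memory block 1; 34 MB remain.
Put 46 MB in memory block 2; 18 MB remain.
Put 22 MB in memory block 3; 42 MB remain.
Put 54 MB in memory block 4; 10 MB remain.
Put 52 MB in memory block 5; 12 MB remain.
Put 17 MB in memory block 6; 47 MB remain.
Put 46 MB in memory block 6; 1 MB remain.
Put 17 MB in memory block 7; 47 MB remain.
Put 37 MB in memory block 7; 10 MB remain.
Put 20 MB in memory block 8; 44 MB remain.
Put 20 MB in memory block 8; 24 MB remain.
Put 5 MB in memory block 8; 19 MB remain.
Put 39 MB in memory block 9; 25 MB remain.
Put 39 MB in memory block 10; 25 MB remain.
Put 31 MB in memory block 11; 33 MB remain.
Put 55 MB in memory block 12; 9 MB remain.
Put 45 MB in memory block 13; 19 MB remain.
13 memory blocks × 64 MB = 832 MB; used 575 MB; unused 257 MB.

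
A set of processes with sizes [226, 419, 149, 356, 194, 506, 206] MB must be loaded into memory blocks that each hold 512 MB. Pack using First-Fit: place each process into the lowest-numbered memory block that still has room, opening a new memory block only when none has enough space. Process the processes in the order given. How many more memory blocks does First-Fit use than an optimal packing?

0

First-Fit: [226,149] [419] [356] [194,206] [506] → 5 memory blocks.
Total size 2056 MB; any packing needs at least ⌈2056/512⌉ = 5 memory blocks.
So 5 is already optimal.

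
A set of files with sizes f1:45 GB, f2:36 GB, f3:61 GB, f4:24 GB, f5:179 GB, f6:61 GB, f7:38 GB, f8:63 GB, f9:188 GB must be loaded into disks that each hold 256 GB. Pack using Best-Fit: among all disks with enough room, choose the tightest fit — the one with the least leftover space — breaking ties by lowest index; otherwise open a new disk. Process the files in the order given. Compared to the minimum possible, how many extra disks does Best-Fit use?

0

Best-Fit: [45,36,61,24,38] [179,61] [63,188] → 3 disks.
Total size 695 GB; any packing needs at least ⌈695/256⌉ = 3 disks.
So 3 is already optimal.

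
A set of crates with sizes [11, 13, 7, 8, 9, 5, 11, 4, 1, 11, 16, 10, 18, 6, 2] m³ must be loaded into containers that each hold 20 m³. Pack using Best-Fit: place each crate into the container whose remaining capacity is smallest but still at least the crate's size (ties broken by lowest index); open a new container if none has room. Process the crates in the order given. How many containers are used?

container 1: place 11 m³, 9 m³ left
container 2: place 13 m³, 7 m³ left
container 2: place 7 m³, 0 m³ left
container 1: place 8 m³, 1 m³ left
container 3: place 9 m³, 11 m³ left
container 3: place 5 m³, 6 m³ left
container 4: place 11 m³, 9 m³ left
container 3: place 4 m³, 2 m³ left
container 1: place 1 m³, 0 m³ left
container 5: place 11 m³, 9 m³ left
container 6: place 16 m³, 4 m³ left
container 7: place 10 m³, 10 m³ left
container 8: place 18 m³, 2 m³ left
container 4: place 6 m³, 3 m³ left
container 3: place 2 m³, 0 m³ left

8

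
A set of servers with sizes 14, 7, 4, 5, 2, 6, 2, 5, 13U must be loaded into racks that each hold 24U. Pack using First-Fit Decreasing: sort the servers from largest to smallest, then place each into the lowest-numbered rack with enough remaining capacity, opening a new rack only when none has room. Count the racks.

Sorted descending: 14, 13, 7, 6, 5, 5, 4, 2, 2.
rack 1: place 14U, 10U left
rack 2: place 13U, 11U left
rack 1: place 7U, 3U left
rack 2: place 6U, 5U left
rack 2: place 5U, 0U left
rack 3: place 5U, 19U left
rack 3: place 4U, 15U left
rack 1: place 2U, 1U left
rack 3: place 2U, 13U left

3 racks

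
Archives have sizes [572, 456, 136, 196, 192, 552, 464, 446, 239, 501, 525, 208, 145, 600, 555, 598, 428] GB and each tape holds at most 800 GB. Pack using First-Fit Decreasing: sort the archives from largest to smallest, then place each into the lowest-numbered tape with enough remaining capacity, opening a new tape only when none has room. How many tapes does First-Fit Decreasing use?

Sorted descending: 600, 598, 572, 555, 552, 525, 501, 464, 456, 446, 428, 239, 208, 196, 192, 145, 136.
Put 600 GB in tape 1; 200 GB remain.
Put 598 GB in tape 2; 202 GB remain.
Put 572 GB in tape 3; 228 GB remain.
Put 555 GB in tape 4; 245 GB remain.
Put 552 GB in tape 5; 248 GB remain.
Put 525 GB in tape 6; 275 GB remain.
Put 501 GB in tape 7; 299 GB remain.
Put 464 GB in tape 8; 336 GB remain.
Put 456 GB in tape 9; 344 GB remain.
Put 446 GB in tape 10; 354 GB remain.
Put 428 GB in tape 11; 372 GB remain.
Put 239 GB in tape 4; 6 GB remain.
Put 208 GB in tape 3; 20 GB remain.
Put 196 GB in tape 1; 4 GB remain.
Put 192 GB in tape 2; 10 GB remain.
Put 145 GB in tape 5; 103 GB remain.
Put 136 GB in tape 6; 139 GB remain.

11 tapes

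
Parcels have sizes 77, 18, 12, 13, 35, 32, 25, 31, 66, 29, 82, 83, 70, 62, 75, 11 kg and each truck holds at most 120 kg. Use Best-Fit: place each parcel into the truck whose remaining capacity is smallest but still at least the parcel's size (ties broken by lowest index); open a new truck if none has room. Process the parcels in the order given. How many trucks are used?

77 kg → truck 1 (remaining 43 kg)
18 kg → truck 1 (remaining 25 kg)
12 kg → truck 1 (remaining 13 kg)
13 kg → truck 1 (remaining 0 kg)
35 kg → truck 2 (remaining 85 kg)
32 kg → truck 2 (remaining 53 kg)
25 kg → truck 2 (remaining 28 kg)
31 kg → truck 3 (remaining 89 kg)
66 kg → truck 3 (remaining 23 kg)
29 kg → truck 4 (remaining 91 kg)
82 kg → truck 4 (remaining 9 kg)
83 kg → truck 5 (remaining 37 kg)
70 kg → truck 6 (remaining 50 kg)
62 kg → truck 7 (remaining 58 kg)
75 kg → truck 8 (remaining 45 kg)
11 kg → truck 3 (remaining 12 kg)
Final trucks: [77,18,12,13] [35,32,25] [31,66,11] [29,82] [83] [70] [62] [75].

8 trucks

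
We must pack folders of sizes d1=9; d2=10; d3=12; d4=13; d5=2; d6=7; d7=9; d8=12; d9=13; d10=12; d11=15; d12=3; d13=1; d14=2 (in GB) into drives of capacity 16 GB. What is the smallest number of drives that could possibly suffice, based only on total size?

Total size = 9 + 10 + 12 + 13 + 2 + 7 + 9 + 12 + 13 + 12 + 15 + 3 + 1 + 2 = 120 GB.
⌈120 / 16⌉ = 8.

8 drives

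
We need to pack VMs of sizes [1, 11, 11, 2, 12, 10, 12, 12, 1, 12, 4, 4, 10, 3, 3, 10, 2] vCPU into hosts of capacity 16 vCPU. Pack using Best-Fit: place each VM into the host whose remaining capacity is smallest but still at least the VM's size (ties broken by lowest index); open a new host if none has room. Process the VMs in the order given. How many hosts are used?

9

Put 1 vCPU in host 1; 15 vCPU remain.
Put 11 vCPU in host 1; 4 vCPU remain.
Put 11 vCPU in host 2; 5 vCPU remain.
Put 2 vCPU in host 1; 2 vCPU remain.
Put 12 vCPU in host 3; 4 vCPU remain.
Put 10 vCPU in host 4; 6 vCPU remain.
Put 12 vCPU in host 5; 4 vCPU remain.
Put 12 vCPU in host 6; 4 vCPU remain.
Put 1 vCPU in host 1; 1 vCPU remain.
Put 12 vCPU in host 7; 4 vCPU remain.
Put 4 vCPU in host 3; 0 vCPU remain.
Put 4 vCPU in host 5; 0 vCPU remain.
Put 10 vCPU in host 8; 6 vCPU remain.
Put 3 vCPU in host 6; 1 vCPU remain.
Put 3 vCPU in host 7; 1 vCPU remain.
Put 10 vCPU in host 9; 6 vCPU remain.
Put 2 vCPU in host 2; 3 vCPU remain.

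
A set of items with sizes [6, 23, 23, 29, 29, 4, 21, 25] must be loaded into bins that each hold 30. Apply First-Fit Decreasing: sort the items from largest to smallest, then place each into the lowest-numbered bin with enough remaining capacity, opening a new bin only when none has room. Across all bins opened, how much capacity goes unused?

Sorted descending: 29, 29, 25, 23, 23, 21, 6, 4.
bin 1: place 29, 1 left
bin 2: place 29, 1 left
bin 3: place 25, 5 left
bin 4: place 23, 7 left
bin 5: place 23, 7 left
bin 6: place 21, 9 left
bin 4: place 6, 1 left
bin 3: place 4, 1 left
6 bins × 30 = 180; used 160; unused 20.

20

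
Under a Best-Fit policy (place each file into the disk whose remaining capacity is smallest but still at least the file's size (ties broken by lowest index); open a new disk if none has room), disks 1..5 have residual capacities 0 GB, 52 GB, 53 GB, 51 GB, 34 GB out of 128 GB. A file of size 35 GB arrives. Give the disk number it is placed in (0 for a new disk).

Disks with room: disk 2 (52 GB), disk 3 (53 GB), disk 4 (51 GB).
Tightest fit is disk 4 with 51 GB free.

4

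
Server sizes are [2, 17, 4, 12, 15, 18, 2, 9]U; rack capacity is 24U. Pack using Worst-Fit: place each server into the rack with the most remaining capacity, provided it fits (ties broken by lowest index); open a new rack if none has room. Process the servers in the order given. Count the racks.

rack 1: place 2U, 22U left
rack 1: place 17U, 5U left
rack 1: place 4U, 1U left
rack 2: place 12U, 12U left
rack 3: place 15U, 9U left
rack 4: place 18U, 6U left
rack 2: place 2U, 10U left
rack 2: place 9U, 1U left
Final racks: [2,17,4] [12,2,9] [15] [18].

4 racks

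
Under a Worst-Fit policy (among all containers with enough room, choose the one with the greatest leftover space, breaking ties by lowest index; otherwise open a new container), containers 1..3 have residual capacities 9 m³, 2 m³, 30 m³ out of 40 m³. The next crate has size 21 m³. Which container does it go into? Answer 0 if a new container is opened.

Containers with room: container 3 (30 m³).
Most room is container 3 with 30 m³ free.

3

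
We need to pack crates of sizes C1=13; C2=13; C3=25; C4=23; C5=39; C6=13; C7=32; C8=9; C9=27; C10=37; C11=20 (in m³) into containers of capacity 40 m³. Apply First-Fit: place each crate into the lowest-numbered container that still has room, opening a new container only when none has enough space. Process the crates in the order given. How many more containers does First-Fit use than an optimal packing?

1

First-Fit: [13,13,13] [25,9] [23] [39] [32] [27] [37] [20] → 8 containers.
Total size 251 m³; any packing needs at least ⌈251/40⌉ = 7 containers.
An optimal packing achieves that bound: [39] [37] [32] [27,13] [25,13] [23,13] [20,9] → 7 containers.
Excess: 8 − 7 = 1.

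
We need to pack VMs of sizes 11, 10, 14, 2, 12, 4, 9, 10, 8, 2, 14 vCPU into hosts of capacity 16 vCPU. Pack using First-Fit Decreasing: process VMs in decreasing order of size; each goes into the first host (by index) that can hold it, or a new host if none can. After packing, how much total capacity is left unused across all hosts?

32

Sorted descending: 14, 14, 12, 11, 10, 10, 9, 8, 4, 2, 2.
Put 14 vCPU in host 1; 2 vCPU remain.
Put 14 vCPU in host 2; 2 vCPU remain.
Put 12 vCPU in host 3; 4 vCPU remain.
Put 11 vCPU in host 4; 5 vCPU remain.
Put 10 vCPU in host 5; 6 vCPU remain.
Put 10 vCPU in host 6; 6 vCPU remain.
Put 9 vCPU in host 7; 7 vCPU remain.
Put 8 vCPU in host 8; 8 vCPU remain.
Put 4 vCPU in host 3; 0 vCPU remain.
Put 2 vCPU in host 1; 0 vCPU remain.
Put 2 vCPU in host 2; 0 vCPU remain.
8 hosts × 16 vCPU = 128 vCPU; used 96 vCPU; unused 32 vCPU.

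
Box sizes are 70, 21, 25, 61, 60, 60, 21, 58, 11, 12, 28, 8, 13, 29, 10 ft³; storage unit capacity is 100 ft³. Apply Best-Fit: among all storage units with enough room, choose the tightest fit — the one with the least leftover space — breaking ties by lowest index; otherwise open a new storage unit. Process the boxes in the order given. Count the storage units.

storage unit 1: place 70 ft³, 30 ft³ left
storage unit 1: place 21 ft³, 9 ft³ left
storage unit 2: place 25 ft³, 75 ft³ left
storage unit 2: place 61 ft³, 14 ft³ left
storage unit 3: place 60 ft³, 40 ft³ left
storage unit 4: place 60 ft³, 40 ft³ left
storage unit 3: place 21 ft³, 19 ft³ left
storage unit 5: place 58 ft³, 42 ft³ left
storage unit 2: place 11 ft³, 3 ft³ left
storage unit 3: place 12 ft³, 7 ft³ left
storage unit 4: place 28 ft³, 12 ft³ left
storage unit 1: place 8 ft³, 1 ft³ left
storage unit 5: place 13 ft³, 29 ft³ left
storage unit 5: place 29 ft³, 0 ft³ left
storage unit 4: place 10 ft³, 2 ft³ left
Final storage units: [70,21,8] [25,61,11] [60,21,12] [60,28,10] [58,13,29].

5 storage units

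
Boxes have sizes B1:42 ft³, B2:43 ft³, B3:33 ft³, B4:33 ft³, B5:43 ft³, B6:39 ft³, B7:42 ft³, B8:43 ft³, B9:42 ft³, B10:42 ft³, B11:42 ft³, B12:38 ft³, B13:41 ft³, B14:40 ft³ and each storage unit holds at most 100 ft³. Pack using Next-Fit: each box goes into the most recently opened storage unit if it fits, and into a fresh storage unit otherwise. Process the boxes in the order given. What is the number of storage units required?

Put B1 (42 ft³) in storage unit 1; 58 ft³ remain.
Put B2 (43 ft³) in storage unit 1; 15 ft³ remain.
Put B3 (33 ft³) in storage unit 2; 67 ft³ remain.
Put B4 (33 ft³) in storage unit 2; 34 ft³ remain.
Put B5 (43 ft³) in storage unit 3; 57 ft³ remain.
Put B6 (39 ft³) in storage unit 3; 18 ft³ remain.
Put B7 (42 ft³) in storage unit 4; 58 ft³ remain.
Put B8 (43 ft³) in storage unit 4; 15 ft³ remain.
Put B9 (42 ft³) in storage unit 5; 58 ft³ remain.
Put B10 (42 ft³) in storage unit 5; 16 ft³ remain.
Put B11 (42 ft³) in storage unit 6; 58 ft³ remain.
Put B12 (38 ft³) in storage unit 6; 20 ft³ remain.
Put B13 (41 ft³) in storage unit 7; 59 ft³ remain.
Put B14 (40 ft³) in storage unit 7; 19 ft³ remain.

7 storage units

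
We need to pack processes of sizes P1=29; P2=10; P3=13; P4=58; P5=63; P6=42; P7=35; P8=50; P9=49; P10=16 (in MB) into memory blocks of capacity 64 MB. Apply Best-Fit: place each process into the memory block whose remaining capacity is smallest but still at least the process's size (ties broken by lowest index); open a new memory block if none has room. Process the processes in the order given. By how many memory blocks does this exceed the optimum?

Best-Fit: [29,10,13] [58] [63] [42,16] [35] [50] [49] → 7 memory blocks.
Total size 365 MB; any packing needs at least ⌈365/64⌉ = 6 memory blocks.
An optimal packing achieves that bound: [63] [58] [50,13] [49,10] [42,16] [35,29] → 6 memory blocks.
Excess: 7 − 6 = 1.

1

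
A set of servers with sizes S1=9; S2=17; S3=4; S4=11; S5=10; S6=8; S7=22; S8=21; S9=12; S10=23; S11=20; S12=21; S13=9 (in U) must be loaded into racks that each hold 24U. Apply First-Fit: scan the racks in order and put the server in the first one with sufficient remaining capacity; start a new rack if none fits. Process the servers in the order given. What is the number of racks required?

9 racks

S1 (9U) → rack 1 (remaining 15U)
S2 (17U) → rack 2 (remaining 7U)
S3 (4U) → rack 1 (remaining 11U)
S4 (11U) → rack 1 (remaining 0U)
S5 (10U) → rack 3 (remaining 14U)
S6 (8U) → rack 3 (remaining 6U)
S7 (22U) → rack 4 (remaining 2U)
S8 (21U) → rack 5 (remaining 3U)
S9 (12U) → rack 6 (remaining 12U)
S10 (23U) → rack 7 (remaining 1U)
S11 (20U) → rack 8 (remaining 4U)
S12 (21U) → rack 9 (remaining 3U)
S13 (9U) → rack 6 (remaining 3U)
Final racks: [9,4,11] [17] [10,8] [22] [21] [12,9] [23] [20] [21].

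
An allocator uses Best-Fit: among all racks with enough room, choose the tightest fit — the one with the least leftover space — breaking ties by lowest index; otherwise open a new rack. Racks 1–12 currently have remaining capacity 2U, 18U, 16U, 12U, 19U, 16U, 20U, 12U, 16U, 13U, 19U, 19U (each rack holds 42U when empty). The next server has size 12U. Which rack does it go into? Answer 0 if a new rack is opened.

4

Racks with room: rack 2 (18U), rack 3 (16U), rack 4 (12U), rack 5 (19U), rack 6 (16U), rack 7 (20U), rack 8 (12U), rack 9 (16U), rack 10 (13U), rack 11 (19U), rack 12 (19U).
Tightest fit is rack 4 with 12U free.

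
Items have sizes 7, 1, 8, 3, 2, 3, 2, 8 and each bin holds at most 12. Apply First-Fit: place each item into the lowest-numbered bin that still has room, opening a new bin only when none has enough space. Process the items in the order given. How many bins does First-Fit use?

7 → bin 1 (remaining 5)
1 → bin 1 (remaining 4)
8 → bin 2 (remaining 4)
3 → bin 1 (remaining 1)
2 → bin 2 (remaining 2)
3 → bin 3 (remaining 9)
2 → bin 2 (remaining 0)
8 → bin 3 (remaining 1)

3 bins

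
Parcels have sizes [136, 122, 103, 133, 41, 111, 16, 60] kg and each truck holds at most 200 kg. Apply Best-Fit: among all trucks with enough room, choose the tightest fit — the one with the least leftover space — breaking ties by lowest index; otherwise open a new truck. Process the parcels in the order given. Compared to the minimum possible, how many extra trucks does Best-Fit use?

Best-Fit: [136,41,16] [122] [103] [133,60] [111] → 5 trucks.
5 parcels exceed 100 kg (half the capacity), and no two of those can share a truck, so at least 5 trucks are needed.
So 5 is already optimal.

0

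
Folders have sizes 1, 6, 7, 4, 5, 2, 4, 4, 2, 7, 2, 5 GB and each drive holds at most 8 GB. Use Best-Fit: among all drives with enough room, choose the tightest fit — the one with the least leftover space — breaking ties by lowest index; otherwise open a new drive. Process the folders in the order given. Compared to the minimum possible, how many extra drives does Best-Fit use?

Best-Fit: [1,6] [7] [4,4] [5,2] [4,2,2] [7] [5] → 7 drives.
Total size 49 GB; any packing needs at least ⌈49/8⌉ = 7 drives.
So 7 is already optimal.

0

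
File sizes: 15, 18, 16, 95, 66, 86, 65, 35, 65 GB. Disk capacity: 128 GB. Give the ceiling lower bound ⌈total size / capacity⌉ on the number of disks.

Total size = 15 + 18 + 16 + 95 + 66 + 86 + 65 + 35 + 65 = 461 GB.
⌈461 / 128⌉ = 4.

4 disks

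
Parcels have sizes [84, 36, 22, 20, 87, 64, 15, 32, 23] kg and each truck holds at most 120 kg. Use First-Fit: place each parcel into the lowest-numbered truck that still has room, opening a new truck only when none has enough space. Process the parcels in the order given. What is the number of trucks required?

4 trucks

truck 1: place 84 kg, 36 kg left
truck 1: place 36 kg, 0 kg left
truck 2: place 22 kg, 98 kg left
truck 2: place 20 kg, 78 kg left
truck 3: place 87 kg, 33 kg left
truck 2: place 64 kg, 14 kg left
truck 3: place 15 kg, 18 kg left
truck 4: place 32 kg, 88 kg left
truck 4: place 23 kg, 65 kg left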